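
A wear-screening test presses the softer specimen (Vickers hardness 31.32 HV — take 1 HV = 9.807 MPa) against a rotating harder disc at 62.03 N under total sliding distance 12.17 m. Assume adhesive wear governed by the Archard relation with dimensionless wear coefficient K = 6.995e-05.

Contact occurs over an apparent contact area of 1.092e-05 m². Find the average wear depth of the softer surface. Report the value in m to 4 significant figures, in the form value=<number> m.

value=1.574e-05 m

The computation runs at full float precision; the intermediates are displayed rounded; a lone final rounding, at 4 significant digits.
Convert: Hardness H = 31.32 HV × 9.807 MPa/HV = 307.2 MPa = 3.072e+08 Pa.
Restated in SI base units: W = 62.03 N, H = 3.072e+08 Pa, K = 6.995e-05.
The Archard volume V = K·W·L/H = 6.995e-05 · 62.03 · 12.17 / 3.072e+08 = 1.719e-10 m³.
Mean depth h = V/A = 1.719e-10 / 1.092e-05 = 1.574e-05 m.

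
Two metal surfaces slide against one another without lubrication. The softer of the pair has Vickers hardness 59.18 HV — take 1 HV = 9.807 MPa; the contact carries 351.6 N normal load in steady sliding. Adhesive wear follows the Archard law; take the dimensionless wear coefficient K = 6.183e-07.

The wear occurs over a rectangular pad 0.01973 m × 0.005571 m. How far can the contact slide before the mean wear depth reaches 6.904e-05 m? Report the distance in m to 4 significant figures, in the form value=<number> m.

Printed values are rounded, and all arithmetic maintains exact precision; one final rounding to four significant figures.
Hardness H = 59.18 HV × 9.807 MPa/HV = 580.4 MPa = 5.804e+08 Pa.
Contact area A = 0.01973 m × 0.005571 m = 1.099e-04 m².
In SI base units, W = 351.6 N, H = 5.804e+08 Pa, K = 6.183e-07.
Limit volume V_lim = h_lim·A = 6.904e-05 · 1.099e-04 = 7.589e-09 m³.
Sliding life L = V_lim·H/(K·W) = 7.589e-09 · 5.804e+08 / (6.183e-07 · 351.6) = 2.026e+04 m.

value=2.026e+04 m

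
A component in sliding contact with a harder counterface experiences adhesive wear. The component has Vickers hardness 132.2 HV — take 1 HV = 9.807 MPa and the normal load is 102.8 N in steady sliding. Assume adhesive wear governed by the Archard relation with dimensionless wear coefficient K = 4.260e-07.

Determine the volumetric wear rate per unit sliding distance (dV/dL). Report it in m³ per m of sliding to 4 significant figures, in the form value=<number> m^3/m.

value=3.378e-14 m^3/m

Intermediates appear rounded. All working math runs at exact precision. Rounded just once: four significant figures.
Hardness H = 132.2 HV × 9.807 MPa/HV = 1296 MPa = 1.296e+09 Pa.
SI base units throughout: W = 102.8 N, H = 1.296e+09 Pa, K = 4.260e-07.
Rate of wear dV/dL = K·W/H (independent of L): 4.260e-07 · 102.8 / 1.296e+09 = 3.378e-14 m³/m.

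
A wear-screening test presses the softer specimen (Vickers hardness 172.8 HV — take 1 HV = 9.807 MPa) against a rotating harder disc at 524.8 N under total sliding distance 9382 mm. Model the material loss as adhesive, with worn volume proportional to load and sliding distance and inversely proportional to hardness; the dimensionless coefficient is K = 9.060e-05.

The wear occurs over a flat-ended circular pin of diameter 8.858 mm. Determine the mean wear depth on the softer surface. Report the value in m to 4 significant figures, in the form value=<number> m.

Quoted intermediates are rounded — all working math keeps exact precision; a single final rounding to 4 significant digits.
Convert: Distance L = 9382 mm = 9.382 m.
Convert: Hardness H = 172.8 HV × 9.807 MPa/HV = 1695 MPa = 1.695e+09 Pa.
Convert: Pin diameter d = 8.858 mm = 0.008858 m. Contact area A = π·d²/4 = π·(0.008858 m)²/4 = 6.163e-05 m².
Working in SI base units: W = 524.8 N, H = 1.695e+09 Pa, K = 9.060e-05.
Volume removed: V = K·W·L/H = 9.060e-05 · 524.8 · 9.382 / 1.695e+09 = 2.632e-10 m³.
Wear depth h = V/A = 2.632e-10 / 6.163e-05 = 4.271e-06 m.

value=4.271e-06 m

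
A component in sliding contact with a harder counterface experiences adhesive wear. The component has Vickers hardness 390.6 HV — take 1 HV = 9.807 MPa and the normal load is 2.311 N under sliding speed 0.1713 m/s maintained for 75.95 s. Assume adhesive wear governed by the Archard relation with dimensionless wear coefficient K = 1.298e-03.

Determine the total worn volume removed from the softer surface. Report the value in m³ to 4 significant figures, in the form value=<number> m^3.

value=1.019e-11 m^3

Each operation maintains exact precision; intermediate values are printed rounded; rounded once at the end: four significant figures.
Convert: Distance covered L = v·t = 0.1713 m/s × 75.95 s = 13.01 m.
Convert: Hardness H = 390.6 HV × 9.807 MPa/HV = 3831 MPa = 3.831e+09 Pa.
As SI base values: W = 2.311 N, H = 3.831e+09 Pa, K = 1.298e-03.
Apply Archard: V = K·W·L/H = 1.298e-03 · 2.311 · 13.01 / 3.831e+09 = 1.019e-11 m³.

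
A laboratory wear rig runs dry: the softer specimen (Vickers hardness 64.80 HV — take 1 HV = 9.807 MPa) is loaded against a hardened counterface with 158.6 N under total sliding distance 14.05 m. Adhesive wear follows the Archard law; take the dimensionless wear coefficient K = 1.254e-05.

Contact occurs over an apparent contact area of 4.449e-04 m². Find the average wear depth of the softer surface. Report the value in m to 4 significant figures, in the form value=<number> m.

Printed values are rounded. Every step holds exact precision — a single final rounding: 4 significant digits.
Hardness H = 64.80 HV × 9.807 MPa/HV = 635.5 MPa = 6.355e+08 Pa.
SI base units throughout: W = 158.6 N, H = 6.355e+08 Pa, K = 1.254e-05.
Volume removed: V = K·W·L/H = 1.254e-05 · 158.6 · 14.05 / 6.355e+08 = 4.397e-11 m³.
Mean wear depth h = V/A = 4.397e-11 / 4.449e-04 = 9.883e-08 m.

value=9.883e-08 m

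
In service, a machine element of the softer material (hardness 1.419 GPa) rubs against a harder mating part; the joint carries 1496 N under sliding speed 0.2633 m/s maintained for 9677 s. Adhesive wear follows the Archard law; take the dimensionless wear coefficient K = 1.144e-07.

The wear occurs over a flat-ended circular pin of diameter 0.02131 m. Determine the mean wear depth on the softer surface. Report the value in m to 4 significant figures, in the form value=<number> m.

The algebra holds exact precision, and intermediates are shown rounded. Rounded once at the end, at four significant figures.
Sliding distance L = v·t = 0.2633 m/s × 9677 s = 2548 m.
Hardness H = 1.419 GPa = 1.419e+09 Pa.
Contact area A = π·d²/4 = π·(0.02131 m)²/4 = 3.567e-04 m².
In SI base units: W = 1496 N, H = 1.419e+09 Pa, K = 1.144e-07.
Wear volume V = K·W·L/H = 1.144e-07 · 1496 · 2548 / 1.419e+09 = 3.073e-10 m³.
Average depth h = V/A = 3.073e-10 / 3.567e-04 = 8.616e-07 m.

value=8.616e-07 m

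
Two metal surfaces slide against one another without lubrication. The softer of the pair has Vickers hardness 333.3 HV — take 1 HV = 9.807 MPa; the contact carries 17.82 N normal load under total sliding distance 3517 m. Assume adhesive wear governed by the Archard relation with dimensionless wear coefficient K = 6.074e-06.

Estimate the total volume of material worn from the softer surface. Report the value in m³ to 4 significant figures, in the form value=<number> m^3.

The computation maintains full precision; displayed values are rounded. Rounded once at the end to 4 significant figures.
Convert: Hardness H = 333.3 HV × 9.807 MPa/HV = 3269 MPa = 3.269e+09 Pa.
In SI base units: W = 17.82 N, H = 3.269e+09 Pa, K = 6.074e-06.
The Archard volume V = K·W·L/H = 6.074e-06 · 17.82 · 3517 / 3.269e+09 = 1.165e-10 m³.

value=1.165e-10 m^3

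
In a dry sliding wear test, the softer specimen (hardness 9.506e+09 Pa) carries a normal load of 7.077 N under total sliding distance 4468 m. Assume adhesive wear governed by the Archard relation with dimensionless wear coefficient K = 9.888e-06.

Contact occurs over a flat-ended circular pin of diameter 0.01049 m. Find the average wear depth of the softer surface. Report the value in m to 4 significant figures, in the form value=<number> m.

Each operation carries exact precision. Intermediates appear rounded — one final rounding, at 4 significant figures.
Convert: Contact area A = π·d²/4 = π·(0.01049 m)²/4 = 8.643e-05 m².
Expressed in SI base units: W = 7.077 N, H = 9.506e+09 Pa, K = 9.888e-06.
Apply Archard: V = K·W·L/H = 9.888e-06 · 7.077 · 4468 / 9.506e+09 = 3.289e-11 m³.
Mean wear depth h = V/A = 3.289e-11 / 8.643e-05 = 3.806e-07 m.

value=3.806e-07 m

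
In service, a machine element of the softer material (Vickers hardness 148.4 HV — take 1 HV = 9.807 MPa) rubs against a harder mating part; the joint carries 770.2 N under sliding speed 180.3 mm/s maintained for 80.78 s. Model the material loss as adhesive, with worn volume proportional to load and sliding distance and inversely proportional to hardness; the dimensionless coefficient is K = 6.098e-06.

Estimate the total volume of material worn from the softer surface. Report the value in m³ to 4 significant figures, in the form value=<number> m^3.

Every step keeps exact precision. The intermediates are printed rounded — one final rounding, at four significant digits.
Convert: Sliding speed v = 180.3 mm/s = 0.1803 m/s. The distance L = v·t = 0.1803 m/s × 80.78 s = 14.56 m.
Convert: Hardness H = 148.4 HV × 9.807 MPa/HV = 1455 MPa = 1.455e+09 Pa.
Collected in SI base units: W = 770.2 N, H = 1.455e+09 Pa, K = 6.098e-06.
Volume removed: V = K·W·L/H = 6.098e-06 · 770.2 · 14.56 / 1.455e+09 = 4.700e-11 m³.

value=4.700e-11 m^3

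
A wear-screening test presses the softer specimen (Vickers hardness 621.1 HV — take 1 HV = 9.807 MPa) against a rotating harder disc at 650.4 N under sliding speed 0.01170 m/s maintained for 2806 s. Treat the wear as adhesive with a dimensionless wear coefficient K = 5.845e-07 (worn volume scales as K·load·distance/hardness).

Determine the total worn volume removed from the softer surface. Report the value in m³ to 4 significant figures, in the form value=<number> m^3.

The computation runs at exact precision, and quoted intermediates are rounded; one final rounding to four significant figures.
Convert: Distance L = v·t = 0.01170 m/s × 2806 s = 32.83 m.
Convert: Hardness H = 621.1 HV × 9.807 MPa/HV = 6091 MPa = 6.091e+09 Pa.
Collected in SI base units: W = 650.4 N, H = 6.091e+09 Pa, K = 5.845e-07.
Archard volume V = K·W·L/H = 5.845e-07 · 650.4 · 32.83 / 6.091e+09 = 2.049e-12 m³.

value=2.049e-12 m^3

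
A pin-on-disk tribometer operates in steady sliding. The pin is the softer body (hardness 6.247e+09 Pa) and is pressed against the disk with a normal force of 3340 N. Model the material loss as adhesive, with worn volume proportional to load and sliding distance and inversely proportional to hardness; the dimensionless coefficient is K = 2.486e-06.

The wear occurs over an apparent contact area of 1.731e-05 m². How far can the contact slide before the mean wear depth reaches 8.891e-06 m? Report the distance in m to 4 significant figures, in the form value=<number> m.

value=115.8 m

Displayed values are rounded — every step keeps exact precision. Rounded just once: 4 significant digits.
SI base units throughout: W = 3340 N, H = 6.247e+09 Pa, K = 2.486e-06.
Allowed volume V_lim = h_lim·A = 8.891e-06 · 1.731e-05 = 1.539e-10 m³.
Sliding life L = V_lim·H/(K·W) = 1.539e-10 · 6.247e+09 / (2.486e-06 · 3340) = 115.8 m.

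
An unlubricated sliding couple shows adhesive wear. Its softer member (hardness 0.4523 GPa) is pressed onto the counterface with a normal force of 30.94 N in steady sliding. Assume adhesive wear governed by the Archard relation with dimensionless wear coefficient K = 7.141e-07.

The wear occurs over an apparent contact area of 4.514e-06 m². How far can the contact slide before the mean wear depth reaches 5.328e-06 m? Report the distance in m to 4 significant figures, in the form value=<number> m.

value=492.3 m

The intermediates appear rounded, and all working math runs at full float precision; rounded just once: 4 significant figures.
Hardness H = 0.4523 GPa = 4.523e+08 Pa.
Expressed in SI base units: W = 30.94 N, H = 4.523e+08 Pa, K = 7.141e-07.
Limit volume V_lim = h_lim·A = 5.328e-06 · 4.514e-06 = 2.405e-11 m³.
Life L = V_lim·H/(K·W) = 2.405e-11 · 4.523e+08 / (7.141e-07 · 30.94) = 492.3 m.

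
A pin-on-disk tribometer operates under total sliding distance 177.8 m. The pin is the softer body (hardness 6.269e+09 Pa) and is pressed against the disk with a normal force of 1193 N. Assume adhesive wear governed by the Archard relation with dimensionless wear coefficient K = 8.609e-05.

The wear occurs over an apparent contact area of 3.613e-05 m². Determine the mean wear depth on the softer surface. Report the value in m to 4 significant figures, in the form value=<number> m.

The algebra holds exact precision — intermediates appear rounded; rounded just once to four significant digits.
As SI base values: W = 1193 N, H = 6.269e+09 Pa, K = 8.609e-05.
Apply Archard: V = K·W·L/H = 8.609e-05 · 1193 · 177.8 / 6.269e+09 = 2.913e-09 m³.
Depth h = V/A = 2.913e-09 / 3.613e-05 = 8.062e-05 m.

value=8.062e-05 m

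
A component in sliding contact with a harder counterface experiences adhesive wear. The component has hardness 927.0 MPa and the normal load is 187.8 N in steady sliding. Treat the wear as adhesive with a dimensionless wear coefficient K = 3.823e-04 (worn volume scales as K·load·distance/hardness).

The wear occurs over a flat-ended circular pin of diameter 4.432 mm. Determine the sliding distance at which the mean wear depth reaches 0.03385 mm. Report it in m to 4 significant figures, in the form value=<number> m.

All working math carries full precision, and intermediates are displayed rounded. Rounded once at the end, at 4 significant digits.
Hardness H = 927.0 MPa = 9.270e+08 Pa.
Pin diameter d = 4.432 mm = 0.004432 m. Contact area A = π·d²/4 = π·(0.004432 m)²/4 = 1.543e-05 m².
Depth limit h_lim = 0.03385 mm = 3.385e-05 m.
Restated in SI base units: W = 187.8 N, H = 9.270e+08 Pa, K = 3.823e-04.
Limit volume V_lim = h_lim·A = 3.385e-05 · 1.543e-05 = 5.222e-10 m³.
Sliding life L = V_lim·H/(K·W) = 5.222e-10 · 9.270e+08 / (3.823e-04 · 187.8) = 6.743 m.

value=6.743 m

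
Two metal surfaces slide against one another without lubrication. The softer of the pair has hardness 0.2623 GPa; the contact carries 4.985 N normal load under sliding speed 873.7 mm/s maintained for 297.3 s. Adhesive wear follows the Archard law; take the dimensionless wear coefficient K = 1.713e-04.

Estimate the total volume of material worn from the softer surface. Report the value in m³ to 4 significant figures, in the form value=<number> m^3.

All arithmetic holds full precision. Intermediates are displayed rounded; a single final rounding, at 4 significant figures.
Convert: Sliding speed v = 873.7 mm/s = 0.8737 m/s. Total distance L = v·t = 0.8737 m/s × 297.3 s = 259.8 m.
Convert: Hardness H = 0.2623 GPa = 2.623e+08 Pa.
Working in SI base units: W = 4.985 N, H = 2.623e+08 Pa, K = 1.713e-04.
Worn volume V = K·W·L/H = 1.713e-04 · 4.985 · 259.8 / 2.623e+08 = 8.456e-10 m³.

value=8.456e-10 m^3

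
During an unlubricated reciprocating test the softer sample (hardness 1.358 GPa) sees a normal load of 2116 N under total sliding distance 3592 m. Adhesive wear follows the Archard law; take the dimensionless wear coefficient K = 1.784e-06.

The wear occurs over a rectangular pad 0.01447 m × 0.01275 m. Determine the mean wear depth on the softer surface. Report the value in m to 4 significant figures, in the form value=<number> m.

value=5.412e-05 m

All arithmetic holds full precision, and intermediate values appear rounded. Rounded just once to four significant figures.
Convert: Hardness H = 1.358 GPa = 1.358e+09 Pa.
Convert: Contact area A = 0.01447 m × 0.01275 m = 1.845e-04 m².
Expressed in SI base units: W = 2116 N, H = 1.358e+09 Pa, K = 1.784e-06.
Archard relation: V = K·W·L/H = 1.784e-06 · 2116 · 3592 / 1.358e+09 = 9.985e-09 m³.
Average depth h = V/A = 9.985e-09 / 1.845e-04 = 5.412e-05 m.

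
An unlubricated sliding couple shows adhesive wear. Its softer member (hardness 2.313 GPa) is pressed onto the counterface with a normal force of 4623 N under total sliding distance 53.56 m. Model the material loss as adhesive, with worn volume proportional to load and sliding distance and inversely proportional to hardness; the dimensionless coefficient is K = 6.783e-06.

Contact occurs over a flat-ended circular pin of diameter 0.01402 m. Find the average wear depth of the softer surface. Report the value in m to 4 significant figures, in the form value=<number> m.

The computation keeps full float precision — intermediate values are printed rounded — one last rounding to 4 significant digits.
Convert: Hardness H = 2.313 GPa = 2.313e+09 Pa.
Convert: Contact area A = π·d²/4 = π·(0.01402 m)²/4 = 1.544e-04 m².
Expressed in SI base units: W = 4623 N, H = 2.313e+09 Pa, K = 6.783e-06.
Wear volume V = K·W·L/H = 6.783e-06 · 4623 · 53.56 / 2.313e+09 = 7.261e-10 m³.
Mean wear depth h = V/A = 7.261e-10 / 1.544e-04 = 4.704e-06 m.

value=4.704e-06 m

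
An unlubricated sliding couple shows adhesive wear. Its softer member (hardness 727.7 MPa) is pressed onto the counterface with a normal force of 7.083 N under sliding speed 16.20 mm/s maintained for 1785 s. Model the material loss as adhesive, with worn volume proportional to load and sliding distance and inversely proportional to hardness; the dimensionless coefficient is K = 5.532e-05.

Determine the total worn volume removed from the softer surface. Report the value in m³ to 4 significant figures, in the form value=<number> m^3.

The algebra maintains full float precision; intermediates are shown rounded, and a lone final rounding: 4 significant digits.
Sliding speed v = 16.20 mm/s = 0.01620 m/s. Distance covered L = v·t = 0.01620 m/s × 1785 s = 28.92 m.
Hardness H = 727.7 MPa = 7.277e+08 Pa.
Working in SI base units: W = 7.083 N, H = 7.277e+08 Pa, K = 5.532e-05.
By Archard's law, V = K·W·L/H = 5.532e-05 · 7.083 · 28.92 / 7.277e+08 = 1.557e-11 m³.

value=1.557e-11 m^3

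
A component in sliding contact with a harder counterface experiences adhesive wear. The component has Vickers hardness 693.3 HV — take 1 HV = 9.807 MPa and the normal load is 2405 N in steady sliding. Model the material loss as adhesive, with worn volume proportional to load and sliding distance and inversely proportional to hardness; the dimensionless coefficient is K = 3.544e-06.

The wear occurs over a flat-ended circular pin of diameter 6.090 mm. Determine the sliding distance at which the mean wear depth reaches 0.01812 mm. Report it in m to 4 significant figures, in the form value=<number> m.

Quoted intermediates are rounded, and each operation carries exact precision; a lone final rounding: 4 significant figures.
Hardness H = 693.3 HV × 9.807 MPa/HV = 6799 MPa = 6.799e+09 Pa.
Pin diameter d = 6.090 mm = 0.006090 m. Contact area A = π·d²/4 = π·(0.006090 m)²/4 = 2.913e-05 m².
Depth limit h_lim = 0.01812 mm = 1.812e-05 m.
Working in SI base units: W = 2405 N, H = 6.799e+09 Pa, K = 3.544e-06.
Permissible volume V_lim = h_lim·A = 1.812e-05 · 2.913e-05 = 5.278e-10 m³.
Inverting, life L = V_lim·H/(K·W) = 5.278e-10 · 6.799e+09 / (3.544e-06 · 2405) = 421.0 m.

value=421.0 m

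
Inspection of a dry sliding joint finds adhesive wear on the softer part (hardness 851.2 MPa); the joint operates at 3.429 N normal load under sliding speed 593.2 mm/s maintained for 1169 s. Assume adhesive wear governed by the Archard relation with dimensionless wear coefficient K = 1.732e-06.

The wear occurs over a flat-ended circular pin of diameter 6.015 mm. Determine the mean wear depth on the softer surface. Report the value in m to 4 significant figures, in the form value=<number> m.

value=1.703e-07 m

Every step holds exact precision. Shown intermediates are rounded, and a lone final rounding, at four significant digits.
Sliding speed v = 593.2 mm/s = 0.5932 m/s. Distance covered L = v·t = 0.5932 m/s × 1169 s = 693.5 m.
Hardness H = 851.2 MPa = 8.512e+08 Pa.
Pin diameter d = 6.015 mm = 0.006015 m. Contact area A = π·d²/4 = π·(0.006015 m)²/4 = 2.842e-05 m².
Expressed in SI base units: W = 3.429 N, H = 8.512e+08 Pa, K = 1.732e-06.
Worn volume V = K·W·L/H = 1.732e-06 · 3.429 · 693.5 / 8.512e+08 = 4.838e-12 m³.
Mean depth h = V/A = 4.838e-12 / 2.842e-05 = 1.703e-07 m.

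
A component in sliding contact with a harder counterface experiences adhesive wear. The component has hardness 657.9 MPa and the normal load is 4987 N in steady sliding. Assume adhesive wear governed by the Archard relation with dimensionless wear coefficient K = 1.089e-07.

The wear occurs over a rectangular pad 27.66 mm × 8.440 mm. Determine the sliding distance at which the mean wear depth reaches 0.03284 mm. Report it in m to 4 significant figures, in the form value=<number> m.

The intermediates are displayed rounded — each operation holds full float precision — rounded once at the end, at four significant figures.
Hardness H = 657.9 MPa = 6.579e+08 Pa.
Pad sides 27.66 mm × 8.440 mm = 0.02766 m × 0.008440 m. Contact area A = 0.02766 m × 0.008440 m = 2.335e-04 m².
Depth limit h_lim = 0.03284 mm = 3.284e-05 m.
In SI base units, W = 4987 N, H = 6.579e+08 Pa, K = 1.089e-07.
Wearable volume V_lim = h_lim·A = 3.284e-05 · 2.335e-04 = 7.667e-09 m³.
Sliding life L = V_lim·H/(K·W) = 7.667e-09 · 6.579e+08 / (1.089e-07 · 4987) = 9287 m.

value=9287 m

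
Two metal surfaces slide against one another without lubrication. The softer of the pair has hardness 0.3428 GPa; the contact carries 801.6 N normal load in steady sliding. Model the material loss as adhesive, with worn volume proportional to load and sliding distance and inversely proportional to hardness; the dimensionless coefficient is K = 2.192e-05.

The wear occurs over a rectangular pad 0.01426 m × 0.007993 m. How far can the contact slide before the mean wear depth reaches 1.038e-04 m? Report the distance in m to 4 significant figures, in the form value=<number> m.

The algebra carries full float precision; the intermediates are displayed rounded, and one final rounding to four significant figures.
Hardness H = 0.3428 GPa = 3.428e+08 Pa.
Contact area A = 0.01426 m × 0.007993 m = 1.140e-04 m².
In SI base units: W = 801.6 N, H = 3.428e+08 Pa, K = 2.192e-05.
Allowed volume V_lim = h_lim·A = 1.038e-04 · 1.140e-04 = 1.183e-08 m³.
So the life L = V_lim·H/(K·W) = 1.183e-08 · 3.428e+08 / (2.192e-05 · 801.6) = 230.8 m.

value=230.8 m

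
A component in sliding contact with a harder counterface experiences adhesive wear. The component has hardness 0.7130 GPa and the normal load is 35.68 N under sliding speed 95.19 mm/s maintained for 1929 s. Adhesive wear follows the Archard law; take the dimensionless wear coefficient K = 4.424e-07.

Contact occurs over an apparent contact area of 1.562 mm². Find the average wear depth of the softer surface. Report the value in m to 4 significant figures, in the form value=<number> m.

Intermediate values are displayed rounded; the algebra holds full precision; rounded once at the end to 4 significant digits.
Sliding speed v = 95.19 mm/s = 0.09519 m/s. Distance covered L = v·t = 0.09519 m/s × 1929 s = 183.6 m.
Hardness H = 0.7130 GPa = 7.130e+08 Pa.
Contact area A = 1.562 mm² = 1.562e-06 m².
Working in SI base units: W = 35.68 N, H = 7.130e+08 Pa, K = 4.424e-07.
By Archard's law, V = K·W·L/H = 4.424e-07 · 35.68 · 183.6 / 7.130e+08 = 4.065e-12 m³.
Mean depth h = V/A = 4.065e-12 / 1.562e-06 = 2.603e-06 m.

value=2.603e-06 m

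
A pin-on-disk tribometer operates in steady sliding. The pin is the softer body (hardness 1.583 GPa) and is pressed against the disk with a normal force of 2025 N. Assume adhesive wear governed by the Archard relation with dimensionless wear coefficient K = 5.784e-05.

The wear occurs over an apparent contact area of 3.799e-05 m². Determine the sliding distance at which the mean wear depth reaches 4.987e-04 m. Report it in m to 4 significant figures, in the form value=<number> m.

value=256.1 m

Intermediates are displayed rounded — each operation maintains full float precision; one final rounding, at 4 significant digits.
Hardness H = 1.583 GPa = 1.583e+09 Pa.
In SI base units, W = 2025 N, H = 1.583e+09 Pa, K = 5.784e-05.
Allowed volume V_lim = h_lim·A = 4.987e-04 · 3.799e-05 = 1.895e-08 m³.
Sliding life L = V_lim·H/(K·W) = 1.895e-08 · 1.583e+09 / (5.784e-05 · 2025) = 256.1 m.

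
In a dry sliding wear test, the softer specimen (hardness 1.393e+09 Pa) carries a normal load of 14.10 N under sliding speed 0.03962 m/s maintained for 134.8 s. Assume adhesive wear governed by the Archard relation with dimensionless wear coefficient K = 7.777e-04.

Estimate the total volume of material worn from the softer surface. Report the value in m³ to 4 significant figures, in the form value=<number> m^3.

Intermediate values are printed rounded, and all arithmetic carries exact precision, and rounded once at the end: four significant digits.
Distance L = v·t = 0.03962 m/s × 134.8 s = 5.341 m.
Collected in SI base units: W = 14.10 N, H = 1.393e+09 Pa, K = 7.777e-04.
The Archard volume V = K·W·L/H = 7.777e-04 · 14.10 · 5.341 / 1.393e+09 = 4.204e-11 m³.

value=4.204e-11 m^3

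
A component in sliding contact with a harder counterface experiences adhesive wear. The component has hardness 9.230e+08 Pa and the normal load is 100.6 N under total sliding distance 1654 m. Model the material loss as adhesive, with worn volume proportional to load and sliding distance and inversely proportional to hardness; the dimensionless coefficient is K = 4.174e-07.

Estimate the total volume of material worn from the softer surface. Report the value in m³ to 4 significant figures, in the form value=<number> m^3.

value=7.525e-11 m^3

Displayed values are rounded — all arithmetic keeps full float precision, and a single final rounding to four significant figures.
Expressed in SI base units: W = 100.6 N, H = 9.230e+08 Pa, K = 4.174e-07.
Worn volume V = K·W·L/H = 4.174e-07 · 100.6 · 1654 / 9.230e+08 = 7.525e-11 m³.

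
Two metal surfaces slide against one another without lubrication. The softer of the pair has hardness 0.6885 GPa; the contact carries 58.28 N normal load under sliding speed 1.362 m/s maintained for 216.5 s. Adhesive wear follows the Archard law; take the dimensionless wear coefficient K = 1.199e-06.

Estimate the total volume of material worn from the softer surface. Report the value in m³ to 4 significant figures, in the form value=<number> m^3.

All working math carries exact precision. Displayed values are rounded; a single final rounding to four significant digits.
Convert: The distance L = v·t = 1.362 m/s × 216.5 s = 294.9 m.
Convert: Hardness H = 0.6885 GPa = 6.885e+08 Pa.
As SI base values: W = 58.28 N, H = 6.885e+08 Pa, K = 1.199e-06.
Worn volume V = K·W·L/H = 1.199e-06 · 58.28 · 294.9 / 6.885e+08 = 2.993e-11 m³.

value=2.993e-11 m^3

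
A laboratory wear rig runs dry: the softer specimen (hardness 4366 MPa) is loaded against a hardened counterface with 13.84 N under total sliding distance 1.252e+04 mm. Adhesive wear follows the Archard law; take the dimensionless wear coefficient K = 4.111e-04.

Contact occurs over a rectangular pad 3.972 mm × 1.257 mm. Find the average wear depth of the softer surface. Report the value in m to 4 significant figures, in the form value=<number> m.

All working math maintains full precision; intermediates are printed rounded. Rounded just once: four significant digits.
Convert: The distance L = 1.252e+04 mm = 12.52 m.
Convert: Hardness H = 4366 MPa = 4.366e+09 Pa.
Convert: Pad sides 3.972 mm × 1.257 mm = 0.003972 m × 0.001257 m. Contact area A = 0.003972 m × 0.001257 m = 4.993e-06 m².
In SI base units, W = 13.84 N, H = 4.366e+09 Pa, K = 4.111e-04.
Volume removed: V = K·W·L/H = 4.111e-04 · 13.84 · 12.52 / 4.366e+09 = 1.632e-11 m³.
Wear depth h = V/A = 1.632e-11 / 4.993e-06 = 3.268e-06 m.

value=3.268e-06 m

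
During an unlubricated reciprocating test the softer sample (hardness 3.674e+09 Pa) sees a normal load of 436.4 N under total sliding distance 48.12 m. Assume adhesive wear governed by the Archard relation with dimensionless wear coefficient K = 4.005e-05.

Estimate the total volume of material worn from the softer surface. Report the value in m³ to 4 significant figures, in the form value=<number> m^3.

All arithmetic carries full float precision — intermediate values are shown rounded. Rounded once at the end: four significant digits.
In SI base units, W = 436.4 N, H = 3.674e+09 Pa, K = 4.005e-05.
Worn volume V = K·W·L/H = 4.005e-05 · 436.4 · 48.12 / 3.674e+09 = 2.289e-10 m³.

value=2.289e-10 m^3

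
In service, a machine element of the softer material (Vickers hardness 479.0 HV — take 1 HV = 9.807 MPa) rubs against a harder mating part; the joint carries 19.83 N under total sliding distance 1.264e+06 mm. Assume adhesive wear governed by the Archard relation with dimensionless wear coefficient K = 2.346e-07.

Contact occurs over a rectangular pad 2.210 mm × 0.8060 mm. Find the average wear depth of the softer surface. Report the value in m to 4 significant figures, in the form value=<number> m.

value=7.027e-07 m

The intermediates are displayed rounded, and the computation runs at full precision, and a single final rounding to four significant figures.
Total distance L = 1.264e+06 mm = 1264 m.
Hardness H = 479.0 HV × 9.807 MPa/HV = 4698 MPa = 4.698e+09 Pa.
Pad sides 2.210 mm × 0.8060 mm = 2.210e-03 m × 8.060e-04 m. Contact area A = 2.210e-03 m × 8.060e-04 m = 1.781e-06 m².
In SI base units, W = 19.83 N, H = 4.698e+09 Pa, K = 2.346e-07.
Volume removed: V = K·W·L/H = 2.346e-07 · 19.83 · 1264 / 4.698e+09 = 1.252e-12 m³.
Mean depth h = V/A = 1.252e-12 / 1.781e-06 = 7.027e-07 m.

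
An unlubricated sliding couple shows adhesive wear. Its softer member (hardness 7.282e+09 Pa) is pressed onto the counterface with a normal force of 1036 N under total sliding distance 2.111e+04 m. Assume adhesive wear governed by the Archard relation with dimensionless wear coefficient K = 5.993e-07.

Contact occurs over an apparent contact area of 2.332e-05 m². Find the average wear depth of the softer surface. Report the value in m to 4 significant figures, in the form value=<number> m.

value=7.718e-05 m

All arithmetic holds full float precision; displayed values are rounded; a lone final rounding, at four significant digits.
As SI base values: W = 1036 N, H = 7.282e+09 Pa, K = 5.993e-07.
By Archard's law, V = K·W·L/H = 5.993e-07 · 1036 · 2.111e+04 / 7.282e+09 = 1.800e-09 m³.
Mean depth h = V/A = 1.800e-09 / 2.332e-05 = 7.718e-05 m.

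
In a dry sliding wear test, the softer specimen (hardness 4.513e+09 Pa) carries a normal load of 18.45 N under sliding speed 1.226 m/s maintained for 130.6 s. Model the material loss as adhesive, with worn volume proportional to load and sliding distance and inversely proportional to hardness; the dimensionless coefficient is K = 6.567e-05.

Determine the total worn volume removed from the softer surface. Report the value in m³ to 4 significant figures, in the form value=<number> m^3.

All working math carries exact precision; the intermediates appear rounded — one last rounding to four significant digits.
Convert: Distance L = v·t = 1.226 m/s × 130.6 s = 160.1 m.
Expressed in SI base units: W = 18.45 N, H = 4.513e+09 Pa, K = 6.567e-05.
Archard volume V = K·W·L/H = 6.567e-05 · 18.45 · 160.1 / 4.513e+09 = 4.299e-11 m³.

value=4.299e-11 m^3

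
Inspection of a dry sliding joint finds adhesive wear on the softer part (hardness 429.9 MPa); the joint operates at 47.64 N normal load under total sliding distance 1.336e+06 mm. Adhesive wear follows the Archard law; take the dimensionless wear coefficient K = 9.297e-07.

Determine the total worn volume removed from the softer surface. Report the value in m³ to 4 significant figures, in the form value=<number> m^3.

Each operation maintains full float precision, and intermediate values are printed rounded, and one last rounding to 4 significant digits.
The distance L = 1.336e+06 mm = 1336 m.
Hardness H = 429.9 MPa = 4.299e+08 Pa.
Collected in SI base units: W = 47.64 N, H = 4.299e+08 Pa, K = 9.297e-07.
Apply Archard: V = K·W·L/H = 9.297e-07 · 47.64 · 1336 / 4.299e+08 = 1.376e-10 m³.

value=1.376e-10 m^3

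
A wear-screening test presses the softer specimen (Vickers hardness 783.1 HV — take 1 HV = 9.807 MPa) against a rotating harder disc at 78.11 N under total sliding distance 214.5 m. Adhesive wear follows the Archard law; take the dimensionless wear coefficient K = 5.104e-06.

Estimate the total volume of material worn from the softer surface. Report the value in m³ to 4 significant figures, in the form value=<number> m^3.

value=1.114e-11 m^3

Intermediate values are shown rounded — every step keeps exact precision. Rounded once at the end, at four significant figures.
Hardness H = 783.1 HV × 9.807 MPa/HV = 7680 MPa = 7.680e+09 Pa.
As SI base values: W = 78.11 N, H = 7.680e+09 Pa, K = 5.104e-06.
Archard relation: V = K·W·L/H = 5.104e-06 · 78.11 · 214.5 / 7.680e+09 = 1.114e-11 m³.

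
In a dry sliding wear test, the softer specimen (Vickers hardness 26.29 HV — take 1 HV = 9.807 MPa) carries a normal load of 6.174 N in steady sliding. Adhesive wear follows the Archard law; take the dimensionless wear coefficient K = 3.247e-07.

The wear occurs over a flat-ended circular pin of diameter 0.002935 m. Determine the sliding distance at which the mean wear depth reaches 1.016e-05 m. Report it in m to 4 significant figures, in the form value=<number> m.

Intermediate values are shown rounded; the algebra runs at exact precision — a single final rounding, at 4 significant digits.
Hardness H = 26.29 HV × 9.807 MPa/HV = 257.8 MPa = 2.578e+08 Pa.
Contact area A = π·d²/4 = π·(0.002935 m)²/4 = 6.766e-06 m².
In SI base units, W = 6.174 N, H = 2.578e+08 Pa, K = 3.247e-07.
Allowed volume V_lim = h_lim·A = 1.016e-05 · 6.766e-06 = 6.874e-11 m³.
Inverting, life L = V_lim·H/(K·W) = 6.874e-11 · 2.578e+08 / (3.247e-07 · 6.174) = 8841 m.

value=8841 m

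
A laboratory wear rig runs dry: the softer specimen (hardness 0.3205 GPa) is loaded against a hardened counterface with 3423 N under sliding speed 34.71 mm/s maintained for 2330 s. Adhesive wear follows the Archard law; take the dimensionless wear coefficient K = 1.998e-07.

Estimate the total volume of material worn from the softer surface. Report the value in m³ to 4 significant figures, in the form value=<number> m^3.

value=1.726e-10 m^3

Every step keeps exact precision. Intermediates are shown rounded. Rounded just once, at 4 significant digits.
Convert: Sliding speed v = 34.71 mm/s = 0.03471 m/s. Distance L = v·t = 0.03471 m/s × 2330 s = 80.87 m.
Convert: Hardness H = 0.3205 GPa = 3.205e+08 Pa.
Collected in SI base units: W = 3423 N, H = 3.205e+08 Pa, K = 1.998e-07.
Apply Archard: V = K·W·L/H = 1.998e-07 · 3423 · 80.87 / 3.205e+08 = 1.726e-10 m³.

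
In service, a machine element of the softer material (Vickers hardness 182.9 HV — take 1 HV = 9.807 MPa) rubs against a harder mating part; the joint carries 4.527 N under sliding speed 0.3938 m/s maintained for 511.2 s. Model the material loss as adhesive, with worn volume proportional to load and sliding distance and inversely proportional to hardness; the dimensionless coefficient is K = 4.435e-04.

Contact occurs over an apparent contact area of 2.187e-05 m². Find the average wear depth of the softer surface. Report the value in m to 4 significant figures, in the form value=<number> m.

All working math runs at full float precision. The intermediates are printed rounded, and one last rounding, at four significant figures.
Distance covered L = v·t = 0.3938 m/s × 511.2 s = 201.3 m.
Hardness H = 182.9 HV × 9.807 MPa/HV = 1794 MPa = 1.794e+09 Pa.
Working in SI base units: W = 4.527 N, H = 1.794e+09 Pa, K = 4.435e-04.
The Archard volume V = K·W·L/H = 4.435e-04 · 4.527 · 201.3 / 1.794e+09 = 2.253e-10 m³.
Mean depth h = V/A = 2.253e-10 / 2.187e-05 = 1.030e-05 m.

value=1.030e-05 m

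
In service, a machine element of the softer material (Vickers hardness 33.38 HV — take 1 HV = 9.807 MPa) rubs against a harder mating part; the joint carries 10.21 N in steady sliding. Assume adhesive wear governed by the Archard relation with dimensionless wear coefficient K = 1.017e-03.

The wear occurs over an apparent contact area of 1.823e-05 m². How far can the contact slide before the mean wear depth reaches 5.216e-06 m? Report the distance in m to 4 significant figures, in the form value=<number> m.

The intermediates are displayed rounded. All arithmetic maintains full precision, and one last rounding, at 4 significant figures.
Convert: Hardness H = 33.38 HV × 9.807 MPa/HV = 327.4 MPa = 3.274e+08 Pa.
Restated in SI base units: W = 10.21 N, H = 3.274e+08 Pa, K = 1.017e-03.
Limit volume V_lim = h_lim·A = 5.216e-06 · 1.823e-05 = 9.509e-11 m³.
So the life L = V_lim·H/(K·W) = 9.509e-11 · 3.274e+08 / (1.017e-03 · 10.21) = 2.998 m.

value=2.998 m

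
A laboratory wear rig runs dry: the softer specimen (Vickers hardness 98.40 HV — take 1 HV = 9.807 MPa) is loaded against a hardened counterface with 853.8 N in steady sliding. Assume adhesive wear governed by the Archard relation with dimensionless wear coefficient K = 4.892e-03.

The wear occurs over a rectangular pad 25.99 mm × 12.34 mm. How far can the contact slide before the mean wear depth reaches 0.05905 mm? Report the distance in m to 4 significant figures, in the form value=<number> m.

All arithmetic carries full precision, and displayed values are rounded, and one final rounding, at 4 significant digits.
Convert: Hardness H = 98.40 HV × 9.807 MPa/HV = 965.0 MPa = 9.650e+08 Pa.
Convert: Pad sides 25.99 mm × 12.34 mm = 0.02599 m × 0.01234 m. Contact area A = 0.02599 m × 0.01234 m = 3.207e-04 m².
Convert: Depth limit h_lim = 0.05905 mm = 5.905e-05 m.
Restated in SI base units: W = 853.8 N, H = 9.650e+08 Pa, K = 4.892e-03.
Volume at the limit: V_lim = h_lim·A = 5.905e-05 · 3.207e-04 = 1.894e-08 m³.
Life L = V_lim·H/(K·W) = 1.894e-08 · 9.650e+08 / (4.892e-03 · 853.8) = 4.376 m.

value=4.376 m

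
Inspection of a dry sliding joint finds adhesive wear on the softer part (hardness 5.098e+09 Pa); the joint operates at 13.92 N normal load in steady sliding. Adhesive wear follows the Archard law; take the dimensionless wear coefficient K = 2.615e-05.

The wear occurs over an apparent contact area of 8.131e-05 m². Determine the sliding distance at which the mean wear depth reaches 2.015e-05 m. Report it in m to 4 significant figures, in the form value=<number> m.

Quoted intermediates are rounded. Each operation holds exact precision, and a lone final rounding: 4 significant figures.
Restated in SI base units: W = 13.92 N, H = 5.098e+09 Pa, K = 2.615e-05.
Volume at the limit: V_lim = h_lim·A = 2.015e-05 · 8.131e-05 = 1.638e-09 m³.
Inverting, life L = V_lim·H/(K·W) = 1.638e-09 · 5.098e+09 / (2.615e-05 · 13.92) = 2.295e+04 m.

value=2.295e+04 m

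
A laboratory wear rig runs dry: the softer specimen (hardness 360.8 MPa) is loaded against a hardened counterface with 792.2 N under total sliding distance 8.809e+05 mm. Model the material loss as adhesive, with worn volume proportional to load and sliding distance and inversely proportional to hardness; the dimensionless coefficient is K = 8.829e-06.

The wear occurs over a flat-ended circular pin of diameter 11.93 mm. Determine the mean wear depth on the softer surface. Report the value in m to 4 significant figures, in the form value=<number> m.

value=1.528e-04 m

All arithmetic carries exact precision; the intermediates are printed rounded; a lone final rounding to four significant figures.
The distance L = 8.809e+05 mm = 880.9 m.
Hardness H = 360.8 MPa = 3.608e+08 Pa.
Pin diameter d = 11.93 mm = 0.01193 m. Contact area A = π·d²/4 = π·(0.01193 m)²/4 = 1.118e-04 m².
In SI base units, W = 792.2 N, H = 3.608e+08 Pa, K = 8.829e-06.
Archard relation: V = K·W·L/H = 8.829e-06 · 792.2 · 880.9 / 3.608e+08 = 1.708e-08 m³.
Depth of wear h = V/A = 1.708e-08 / 1.118e-04 = 1.528e-04 m.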